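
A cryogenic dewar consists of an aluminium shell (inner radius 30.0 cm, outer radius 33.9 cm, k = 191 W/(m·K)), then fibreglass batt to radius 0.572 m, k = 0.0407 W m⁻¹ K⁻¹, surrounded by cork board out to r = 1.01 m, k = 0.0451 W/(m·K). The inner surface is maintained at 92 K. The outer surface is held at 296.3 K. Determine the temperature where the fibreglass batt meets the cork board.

Treat each layer as a resistance in series:
  R_aluminium = (1/0.300 − 1/0.339)/(4πk) = 0.3835/(4π·191) = 1.598×10^-4 K/W
  R_fibreglass batt = (1/0.339 − 1/0.572)/(4πk) = 1.202/(4π·0.0407) = 2.349 K/W
  R_cork board = (1/0.572 − 1/1.01)/(4πk) = 0.7582/(4π·0.0451) = 1.338 K/W
ΣR = 1.598×10^-4 + 2.349 + 1.338 = 3.687 K/W
Q = ΔT/ΣR = (92 K − 296.3 K)/3.687 = -55.41 W
From the inner boundary to the fibreglass batt/cork board interface, ΣR_partial = 2.349 K/W.
T_interface = T_in − Q·ΣR_partial = 92 K − (-55.41)(2.349) = 222.2 K

T = 222.2 K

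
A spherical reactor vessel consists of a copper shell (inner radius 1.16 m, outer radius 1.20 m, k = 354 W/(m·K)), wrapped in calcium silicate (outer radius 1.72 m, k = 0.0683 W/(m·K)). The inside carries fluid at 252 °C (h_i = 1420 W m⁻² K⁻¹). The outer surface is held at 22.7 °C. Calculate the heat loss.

Q = 781 W

Treat each layer as a resistance in series:
  R_conv,in = 1/(4πr²h) = 1/(4π·1.16²·1420) = 4.165×10^-5 K/W
  R_copper = (1/1.16 − 1/1.20)/(4πk) = 0.02874/(4π·354) = 6.460×10^-6 K/W
  R_calcium silicate = (1/1.20 − 1/1.72)/(4πk) = 0.2519/(4π·0.0683) = 0.2935 K/W
ΣR = 4.165×10^-5 + 6.460×10^-6 + 0.2935 = 0.2935 K/W
Q = ΔT/ΣR = (252 °C − 22.7 °C)/0.2935 = 781 W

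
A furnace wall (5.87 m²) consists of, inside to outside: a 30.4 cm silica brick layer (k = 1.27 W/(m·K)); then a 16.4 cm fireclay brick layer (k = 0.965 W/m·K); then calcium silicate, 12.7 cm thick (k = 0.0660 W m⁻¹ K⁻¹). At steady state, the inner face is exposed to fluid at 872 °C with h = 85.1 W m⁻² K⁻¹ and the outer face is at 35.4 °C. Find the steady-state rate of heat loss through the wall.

Q = 2.09 kW

Treat each layer as a resistance in series:
  R_conv,in = 1/(hA) = 1/(85.1·5.87) = 0.002002 K/W
  R_silica brick = L/(kA) = 0.304/(1.27·5.87) = 0.04078 K/W
  R_fireclay brick = L/(kA) = 0.164/(0.965·5.87) = 0.02895 K/W
  R_calcium silicate = L/(kA) = 0.127/(0.0660·5.87) = 0.3278 K/W
ΣR = 0.002002 + 0.04078 + 0.02895 + 0.3278 = 0.3995 K/W
Q = ΔT/ΣR = (872 °C − 35.4 °C)/0.3995 = 2090 W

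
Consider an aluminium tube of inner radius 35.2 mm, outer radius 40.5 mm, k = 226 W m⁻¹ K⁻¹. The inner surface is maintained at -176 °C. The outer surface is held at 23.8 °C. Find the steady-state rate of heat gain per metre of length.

Q' = 2πk·ΔT/ln(r₂/r₁) = 2π × 226 × 199.8 / ln(0.0405/0.0352) = 2.02×10^6 W/m

Q' = 2020 kW/m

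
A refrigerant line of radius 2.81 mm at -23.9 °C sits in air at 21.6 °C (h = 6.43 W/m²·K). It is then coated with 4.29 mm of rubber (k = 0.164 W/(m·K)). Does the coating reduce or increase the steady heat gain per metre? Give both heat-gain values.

Critical radius for a cylinder: r_cr = k/h = 0.0255 m = 2.55 cm.
Outer radius after coating: r₂ = 0.00281 + 0.00429 = 0.00710 m.
Since r₁ < r_cr and r₂ ≤ r_cr, the coating moves toward the maximum at r_cr — heat gain rises.
Bare: R = 1/(2πr₁h) = 8.809 m·K/W; Q = 45.5/8.809 = 5.17 W/m.
Coated: R = R_cond + R_conv = 4.386 m·K/W; Q = 45.5/4.386 = 10.4 W/m.

increases: 5.17 → 10.4 W/m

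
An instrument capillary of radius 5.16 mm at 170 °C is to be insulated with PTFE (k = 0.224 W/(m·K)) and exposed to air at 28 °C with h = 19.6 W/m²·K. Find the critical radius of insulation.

For a cylinder, r_cr = k_ins/h = 0.224/19.6 = 0.0114 m = 1.14 cm

r_cr = 1.14 cm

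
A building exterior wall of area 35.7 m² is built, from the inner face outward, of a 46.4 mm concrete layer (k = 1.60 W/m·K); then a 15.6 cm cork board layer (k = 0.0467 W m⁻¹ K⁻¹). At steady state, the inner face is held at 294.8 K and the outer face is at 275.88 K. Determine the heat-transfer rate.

Q = 200 W

Resistance network (inner→outer):
  R_concrete = L/(kA) = 0.0464/(1.60·35.7) = 8.123×10^-4 K/W
  R_cork board = L/(kA) = 0.156/(0.0467·35.7) = 0.09357 K/W
ΣR = 8.123×10^-4 + 0.09357 = 0.09438 K/W
Q = ΔT/ΣR = (294.8 K − 275.88 K)/0.09438 = 200 W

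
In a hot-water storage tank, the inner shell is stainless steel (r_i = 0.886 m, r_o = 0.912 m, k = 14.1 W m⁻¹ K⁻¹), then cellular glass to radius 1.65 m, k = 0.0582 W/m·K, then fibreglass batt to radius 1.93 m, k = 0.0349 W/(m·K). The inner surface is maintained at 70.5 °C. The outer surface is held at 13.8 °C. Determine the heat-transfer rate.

Q = 65.1 W

Series thermal resistances, inner to outer:
  R_stainless steel = (1/0.886 − 1/0.912)/(4πk) = 0.03218/(4π·14.1) = 1.816×10^-4 K/W
  R_cellular glass = (1/0.912 − 1/1.65)/(4πk) = 0.4904/(4π·0.0582) = 0.6706 K/W
  R_fibreglass batt = (1/1.65 − 1/1.93)/(4πk) = 0.08793/(4π·0.0349) = 0.2005 K/W
ΣR = 1.816×10^-4 + 0.6706 + 0.2005 = 0.8713 K/W
Q = ΔT/ΣR = (70.5 °C − 13.8 °C)/0.8713 = 65.1 W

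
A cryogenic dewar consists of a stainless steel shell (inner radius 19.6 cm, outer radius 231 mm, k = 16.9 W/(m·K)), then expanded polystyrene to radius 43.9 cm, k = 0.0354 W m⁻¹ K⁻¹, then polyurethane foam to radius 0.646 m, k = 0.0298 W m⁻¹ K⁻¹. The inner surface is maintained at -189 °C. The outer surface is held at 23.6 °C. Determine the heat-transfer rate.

Treat each layer as a resistance in series:
  R_stainless steel = (1/0.196 − 1/0.231)/(4πk) = 0.7730/(4π·16.9) = 0.003640 K/W
  R_expanded polystyrene = (1/0.231 − 1/0.439)/(4πk) = 2.051/(4π·0.0354) = 4.611 K/W
  R_polyurethane foam = (1/0.439 − 1/0.646)/(4πk) = 0.7299/(4π·0.0298) = 1.949 K/W
ΣR = 0.003640 + 4.611 + 1.949 = 6.564 K/W
Q = ΔT/ΣR = (-189 °C − 23.6 °C)/6.564 = -32.4 W
(Negative Q ⇒ heat flows inward; heat gain = 32.4 W.)

Q = 32.4 W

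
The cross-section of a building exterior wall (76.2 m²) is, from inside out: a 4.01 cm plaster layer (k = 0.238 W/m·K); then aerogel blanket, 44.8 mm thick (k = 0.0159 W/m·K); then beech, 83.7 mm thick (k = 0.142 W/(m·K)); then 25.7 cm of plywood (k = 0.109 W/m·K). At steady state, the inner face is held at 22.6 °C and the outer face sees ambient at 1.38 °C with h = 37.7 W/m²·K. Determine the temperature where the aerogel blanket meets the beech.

Treat each layer as a resistance in series:
  R_plaster = L/(kA) = 0.0401/(0.238·76.2) = 0.002211 K/W
  R_aerogel blanket = L/(kA) = 0.0448/(0.0159·76.2) = 0.03698 K/W
  R_beech = L/(kA) = 0.0837/(0.142·76.2) = 0.007735 K/W
  R_plywood = L/(kA) = 0.257/(0.109·76.2) = 0.03094 K/W
  R_conv,out = 1/(hA) = 1/(37.7·76.2) = 3.481×10^-4 K/W
ΣR = 0.002211 + 0.03698 + 0.007735 + 0.03094 + 3.481×10^-4 = 0.07821 K/W
Q = ΔT/ΣR = (22.6 °C − 1.38 °C)/0.07821 = 271.3 W
From the inner boundary to the aerogel blanket/beech interface, ΣR_partial = 0.03919 K/W.
T_interface = T_in − Q·ΣR_partial = 22.6 °C − (271.3)(0.03919) = 12.0 °C

T = 12.0 °C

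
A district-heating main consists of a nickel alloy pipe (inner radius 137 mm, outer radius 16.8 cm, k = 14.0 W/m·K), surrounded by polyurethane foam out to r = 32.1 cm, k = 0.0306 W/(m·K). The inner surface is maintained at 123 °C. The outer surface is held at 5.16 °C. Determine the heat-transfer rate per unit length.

Resistance network (inner→outer):
  R'_nickel alloy = ln(0.168/0.137)/(2πk) = 0.2040/(2π·14.0) = 0.002319 m·K/W
  R'_polyurethane foam = ln(0.321/0.168)/(2πk) = 0.6475/(2π·0.0306) = 3.368 m·K/W
ΣR = 0.002319 + 3.368 = 3.370 m·K/W
Q' = ΔT/ΣR = (123 °C − 5.16 °C)/3.370 = 35.0 W/m

Q' = 35.0 W/m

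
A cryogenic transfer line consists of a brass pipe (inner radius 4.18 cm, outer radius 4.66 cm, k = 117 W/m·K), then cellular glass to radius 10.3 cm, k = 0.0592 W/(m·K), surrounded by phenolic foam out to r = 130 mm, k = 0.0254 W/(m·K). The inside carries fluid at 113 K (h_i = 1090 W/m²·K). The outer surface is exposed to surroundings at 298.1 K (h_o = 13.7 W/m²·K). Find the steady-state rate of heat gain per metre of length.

Treat each layer as a resistance in series:
  R'_conv,in = 1/(2πr h) = 1/(2π·0.0418·1090) = 0.003493 m·K/W
  R'_brass = ln(0.0466/0.0418)/(2πk) = 0.1087/(2π·117) = 1.479×10^-4 m·K/W
  R'_cellular glass = ln(0.103/0.0466)/(2πk) = 0.7931/(2π·0.0592) = 2.132 m·K/W
  R'_phenolic foam = ln(0.130/0.103)/(2πk) = 0.2328/(2π·0.0254) = 1.459 m·K/W
  R'_conv,out = 1/(2πr h) = 1/(2π·0.130·13.7) = 0.08936 m·K/W
ΣR = 0.003493 + 1.479×10^-4 + 2.132 + 1.459 + 0.08936 = 3.684 m·K/W
Q' = ΔT/ΣR = (113 K − 298.1 K)/3.684 = -50.2 W/m
(Negative Q' ⇒ heat flows inward; heat gain = 50.2 W/m.)

Q' = 50.2 W/m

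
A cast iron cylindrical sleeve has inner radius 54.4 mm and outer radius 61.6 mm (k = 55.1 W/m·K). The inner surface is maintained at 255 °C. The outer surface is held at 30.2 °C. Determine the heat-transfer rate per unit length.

Q' = 2πk·ΔT/ln(r₂/r₁) = 2π × 55.1 × 224.8 / ln(0.0616/0.0544) = 6.26×10^5 W/m

Q' = 626 kW/m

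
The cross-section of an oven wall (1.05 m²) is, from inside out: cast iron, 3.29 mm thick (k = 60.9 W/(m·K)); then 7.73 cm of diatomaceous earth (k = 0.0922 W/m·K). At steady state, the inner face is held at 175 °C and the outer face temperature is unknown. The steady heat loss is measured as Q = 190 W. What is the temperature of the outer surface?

Sum the resistances:
  R_cast iron = L/(kA) = 0.00329/(60.9·1.05) = 5.145×10^-5 K/W
  R_diatomaceous earth = L/(kA) = 0.0773/(0.0922·1.05) = 0.7985 K/W
ΣR = 0.7985 K/W
ΔT = Q·ΣR = 190 × 0.7985 = 151.7 K
Heat flows outward, so T_out = T_in − ΔT = 175 − 151.7 = 23.3 °C

T_out = 23.3 °C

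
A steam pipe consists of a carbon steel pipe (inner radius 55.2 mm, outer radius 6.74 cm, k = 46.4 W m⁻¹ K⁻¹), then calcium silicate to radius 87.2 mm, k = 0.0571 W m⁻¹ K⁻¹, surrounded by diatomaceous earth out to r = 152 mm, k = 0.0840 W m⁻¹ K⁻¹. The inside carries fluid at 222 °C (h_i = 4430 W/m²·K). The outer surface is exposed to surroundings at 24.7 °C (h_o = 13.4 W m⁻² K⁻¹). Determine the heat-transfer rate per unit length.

Q' = 107 W/m

Resistance network (inner→outer):
  R'_conv,in = 1/(2πr h) = 1/(2π·0.0552·4430) = 6.508×10^-4 m·K/W
  R'_carbon steel = ln(0.0674/0.0552)/(2πk) = 0.1997/(2π·46.4) = 6.849×10^-4 m·K/W
  R'_calcium silicate = ln(0.0872/0.0674)/(2πk) = 0.2576/(2π·0.0571) = 0.7179 m·K/W
  R'_diatomaceous earth = ln(0.152/0.0872)/(2πk) = 0.5557/(2π·0.0840) = 1.053 m·K/W
  R'_conv,out = 1/(2πr h) = 1/(2π·0.152·13.4) = 0.07814 m·K/W
ΣR = 6.508×10^-4 + 6.849×10^-4 + 0.7179 + 1.053 + 0.07814 = 1.850 m·K/W
Q' = ΔT/ΣR = (222 °C − 24.7 °C)/1.850 = 107 W/m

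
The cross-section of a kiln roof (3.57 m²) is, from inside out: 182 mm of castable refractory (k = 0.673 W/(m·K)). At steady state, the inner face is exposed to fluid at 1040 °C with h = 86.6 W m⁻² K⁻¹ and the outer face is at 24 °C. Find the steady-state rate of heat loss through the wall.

Q = 12900 W

Series thermal resistances, inner to outer:
  R_conv,in = 1/(hA) = 1/(86.6·3.57) = 0.003235 K/W
  R_castable refractory = L/(kA) = 0.182/(0.673·3.57) = 0.07575 K/W
ΣR = 0.003235 + 0.07575 = 0.07898 K/W
Q = ΔT/ΣR = (1040 °C − 24 °C)/0.07898 = 12900 W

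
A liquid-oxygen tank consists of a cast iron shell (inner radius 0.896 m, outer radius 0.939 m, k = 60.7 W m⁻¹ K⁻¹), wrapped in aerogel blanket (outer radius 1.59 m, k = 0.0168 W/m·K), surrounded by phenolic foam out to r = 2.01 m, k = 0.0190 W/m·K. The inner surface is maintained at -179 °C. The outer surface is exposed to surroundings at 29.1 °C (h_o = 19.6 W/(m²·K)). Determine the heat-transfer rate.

Q = 79.5 W

Treat each layer as a resistance in series:
  R_cast iron = (1/0.896 − 1/0.939)/(4πk) = 0.05111/(4π·60.7) = 6.700×10^-5 K/W
  R_aerogel blanket = (1/0.939 − 1/1.59)/(4πk) = 0.4360/(4π·0.0168) = 2.065 K/W
  R_phenolic foam = (1/1.59 − 1/2.01)/(4πk) = 0.1314/(4π·0.0190) = 0.5504 K/W
  R_conv,out = 1/(4πr²h) = 1/(4π·2.01²·19.6) = 0.001005 K/W
ΣR = 6.700×10^-5 + 2.065 + 0.5504 + 0.001005 = 2.616 K/W
Q = ΔT/ΣR = (-179 °C − 29.1 °C)/2.616 = -79.5 W
(Negative Q ⇒ heat flows inward; heat gain = 79.5 W.)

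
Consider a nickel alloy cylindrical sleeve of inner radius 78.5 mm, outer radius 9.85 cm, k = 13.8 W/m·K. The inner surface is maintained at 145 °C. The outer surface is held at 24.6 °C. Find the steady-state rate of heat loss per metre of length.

Q' = 2πk·ΔT/ln(r₂/r₁) = 2π × 13.8 × 120.4 / ln(0.0985/0.0785) = 46000 W/m

Q' = 46.0 kW/m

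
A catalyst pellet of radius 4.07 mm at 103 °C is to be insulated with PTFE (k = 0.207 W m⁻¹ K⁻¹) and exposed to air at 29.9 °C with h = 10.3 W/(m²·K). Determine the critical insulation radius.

r_cr = 4.02 cm

For a sphere, r_cr = 2k_ins/h = 2·0.207/10.3 = 0.0402 m = 4.02 cm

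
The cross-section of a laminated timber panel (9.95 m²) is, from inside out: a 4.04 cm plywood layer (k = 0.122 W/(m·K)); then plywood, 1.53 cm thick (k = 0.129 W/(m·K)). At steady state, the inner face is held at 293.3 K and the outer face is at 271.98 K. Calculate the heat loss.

Resistance network (inner→outer):
  R_plywood = L/(kA) = 0.0404/(0.122·9.95) = 0.03328 K/W
  R_plywood = L/(kA) = 0.0153/(0.129·9.95) = 0.01192 K/W
ΣR = 0.03328 + 0.01192 = 0.04520 K/W
Q = ΔT/ΣR = (293.3 K − 271.98 K)/0.04520 = 472 W

Q = 472 W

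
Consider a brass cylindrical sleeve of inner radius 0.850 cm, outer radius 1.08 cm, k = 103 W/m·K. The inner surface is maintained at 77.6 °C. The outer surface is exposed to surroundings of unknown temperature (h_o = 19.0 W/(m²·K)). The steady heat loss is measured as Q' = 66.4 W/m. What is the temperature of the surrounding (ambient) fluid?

T_out = 26.1 °C

Series resistances:
  R'_brass = ln(0.0108/0.00850)/(2πk) = 0.2395/(2π·103) = 3.700×10^-4 m·K/W
  R'_conv,out = 1/(2πr h) = 1/(2π·0.0108·19.0) = 0.7756 m·K/W
ΣR = 0.7760 m·K/W
ΔT = Q'·ΣR = 66.4 × 0.7760 = 51.53 K
Heat flows outward, so T_out = T_in − ΔT = 77.6 − 51.53 = 26.1 °C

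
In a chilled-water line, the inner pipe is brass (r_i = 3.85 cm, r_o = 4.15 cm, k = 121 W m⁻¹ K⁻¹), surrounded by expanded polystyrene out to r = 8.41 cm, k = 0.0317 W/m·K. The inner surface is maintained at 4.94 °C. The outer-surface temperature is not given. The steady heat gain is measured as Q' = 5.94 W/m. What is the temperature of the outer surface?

Series resistances:
  R'_brass = ln(0.0415/0.0385)/(2πk) = 0.07504/(2π·121) = 9.870×10^-5 m·K/W
  R'_expanded polystyrene = ln(0.0841/0.0415)/(2πk) = 0.7063/(2π·0.0317) = 3.546 m·K/W
ΣR = 3.546 m·K/W
ΔT = Q'·ΣR = 5.94 × 3.546 = 21.06 K
Heat flows inward, so T_out = T_in + ΔT = 4.94 + 21.06 = 26.0 °C

T_out = 26.0 °C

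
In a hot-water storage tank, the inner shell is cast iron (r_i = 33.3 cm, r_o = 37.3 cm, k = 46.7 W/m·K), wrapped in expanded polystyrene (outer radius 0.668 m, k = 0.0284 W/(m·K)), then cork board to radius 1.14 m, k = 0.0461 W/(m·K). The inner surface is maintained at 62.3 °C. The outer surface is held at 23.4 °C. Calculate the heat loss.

Treat each layer as a resistance in series:
  R_cast iron = (1/0.333 − 1/0.373)/(4πk) = 0.3220/(4π·46.7) = 5.488×10^-4 K/W
  R_expanded polystyrene = (1/0.373 − 1/0.668)/(4πk) = 1.184/(4π·0.0284) = 3.317 K/W
  R_cork board = (1/0.668 − 1/1.14)/(4πk) = 0.6198/(4π·0.0461) = 1.070 K/W
ΣR = 5.488×10^-4 + 3.317 + 1.070 = 4.388 K/W
Q = ΔT/ΣR = (62.3 °C − 23.4 °C)/4.388 = 8.87 W

Q = 8.87 W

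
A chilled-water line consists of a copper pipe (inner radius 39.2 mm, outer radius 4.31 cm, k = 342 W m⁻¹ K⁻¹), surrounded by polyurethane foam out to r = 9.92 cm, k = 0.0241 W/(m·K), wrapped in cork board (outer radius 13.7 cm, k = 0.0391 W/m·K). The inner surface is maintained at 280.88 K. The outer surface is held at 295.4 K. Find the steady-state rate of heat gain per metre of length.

Series thermal resistances, inner to outer:
  R'_copper = ln(0.0431/0.0392)/(2πk) = 0.09485/(2π·342) = 4.414×10^-5 m·K/W
  R'_polyurethane foam = ln(0.0992/0.0431)/(2πk) = 0.8336/(2π·0.0241) = 5.505 m·K/W
  R'_cork board = ln(0.137/0.0992)/(2πk) = 0.3228/(2π·0.0391) = 1.314 m·K/W
ΣR = 4.414×10^-5 + 5.505 + 1.314 = 6.819 m·K/W
Q' = ΔT/ΣR = (280.88 K − 295.4 K)/6.819 = -2.13 W/m
(Negative Q' ⇒ heat flows inward; heat gain = 2.13 W/m.)

Q' = 2.13 W/m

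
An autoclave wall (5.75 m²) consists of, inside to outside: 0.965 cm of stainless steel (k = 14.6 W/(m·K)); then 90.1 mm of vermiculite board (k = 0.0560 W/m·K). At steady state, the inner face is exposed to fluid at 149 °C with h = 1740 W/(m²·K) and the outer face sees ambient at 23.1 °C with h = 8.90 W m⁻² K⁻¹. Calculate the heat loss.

Resistance network (inner→outer):
  R_conv,in = 1/(hA) = 1/(1740·5.75) = 9.995×10^-5 K/W
  R_stainless steel = L/(kA) = 0.00965/(14.6·5.75) = 1.149×10^-4 K/W
  R_vermiculite board = L/(kA) = 0.0901/(0.0560·5.75) = 0.2798 K/W
  R_conv,out = 1/(hA) = 1/(8.90·5.75) = 0.01954 K/W
ΣR = 9.995×10^-5 + 1.149×10^-4 + 0.2798 + 0.01954 = 0.2996 K/W
Q = ΔT/ΣR = (149 °C − 23.1 °C)/0.2996 = 420 W

Q = 420 W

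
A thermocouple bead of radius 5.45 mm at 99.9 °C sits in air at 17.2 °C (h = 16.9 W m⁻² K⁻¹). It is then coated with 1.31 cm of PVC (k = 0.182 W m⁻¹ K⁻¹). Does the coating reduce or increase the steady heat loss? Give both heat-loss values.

Critical radius for a sphere: r_cr = 2k/h = 0.0215 m = 2.15 cm.
Outer radius after coating: r₂ = 0.00545 + 0.0131 = 0.01855 m.
Since r₁ < r_cr and r₂ ≤ r_cr, the coating moves toward the maximum at r_cr — heat loss rises.
Bare: R = 1/(4πr₁²h) = 158.5 K/W; Q = 82.7/158.5 = 0.522 W.
Coated: R = R_cond + R_conv = 70.34 K/W; Q = 82.7/70.34 = 1.18 W.

increases: 0.522 → 1.18 W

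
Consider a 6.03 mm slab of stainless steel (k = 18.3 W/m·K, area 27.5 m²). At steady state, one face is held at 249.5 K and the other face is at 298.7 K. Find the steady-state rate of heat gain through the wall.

Q = kA·ΔT/L = 18.3 × 27.5 × |249.5 K − 298.7 K| / 0.00603 = 4.11×10^6 W

Q = 4110 kW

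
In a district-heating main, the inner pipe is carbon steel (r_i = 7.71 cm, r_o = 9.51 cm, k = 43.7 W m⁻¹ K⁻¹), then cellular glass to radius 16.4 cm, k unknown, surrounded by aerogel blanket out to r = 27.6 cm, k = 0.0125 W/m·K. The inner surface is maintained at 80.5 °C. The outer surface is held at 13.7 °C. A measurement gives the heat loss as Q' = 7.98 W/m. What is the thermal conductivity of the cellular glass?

ΣR = ΔT/Q' = |80.5 − 13.7|/7.98 = 8.371 m·K/W
Known resistances:
  R'_carbon steel = ln(0.0951/0.0771)/(2πk) = 0.2098/(2π·43.7) = 7.642×10^-4 m·K/W
  R'_aerogel blanket = ln(0.276/0.164)/(2πk) = 0.5205/(2π·0.0125) = 6.628 m·K/W
R_cellular glass = ΣR − ΣR_known = 8.371 − 6.629 = 1.742 m·K/W
ln(r₂/r₁)/(2πk) = 1.742 ⇒ k = 0.5449/(2π·1.742) = 0.0498 W/m·K

k = 0.0498 W/m·K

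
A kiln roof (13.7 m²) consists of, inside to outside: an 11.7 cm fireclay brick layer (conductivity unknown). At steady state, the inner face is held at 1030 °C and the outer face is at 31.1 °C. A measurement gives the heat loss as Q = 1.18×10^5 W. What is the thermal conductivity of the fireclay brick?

k = 1.01 W/m·K

ΣR = ΔT/Q = |1030 − 31.1|/1.18×10^5 = 0.008465 K/W
L/(kA) = 0.008465 ⇒ k = 0.117/(0.008465·13.7) = 1.01 W/m·K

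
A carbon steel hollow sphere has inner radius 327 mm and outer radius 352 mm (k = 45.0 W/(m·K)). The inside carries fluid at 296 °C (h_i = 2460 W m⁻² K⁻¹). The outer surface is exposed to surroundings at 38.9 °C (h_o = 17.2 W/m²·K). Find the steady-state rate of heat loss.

Q = 6.76 kW

Series thermal resistances, inner to outer:
  R_conv,in = 1/(4πr²h) = 1/(4π·0.327²·2460) = 3.025×10^-4 K/W
  R_carbon steel = (1/0.327 − 1/0.352)/(4πk) = 0.2172/(4π·45.0) = 3.841×10^-4 K/W
  R_conv,out = 1/(4πr²h) = 1/(4π·0.352²·17.2) = 0.03734 K/W
ΣR = 3.025×10^-4 + 3.841×10^-4 + 0.03734 = 0.03803 K/W
Q = ΔT/ΣR = (296 °C − 38.9 °C)/0.03803 = 6760 W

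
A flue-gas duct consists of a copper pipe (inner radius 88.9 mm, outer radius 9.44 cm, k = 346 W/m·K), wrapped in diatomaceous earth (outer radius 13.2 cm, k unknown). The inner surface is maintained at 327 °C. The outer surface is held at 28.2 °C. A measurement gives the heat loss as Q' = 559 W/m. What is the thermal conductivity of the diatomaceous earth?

k = 0.0998 W/m·K

ΣR = ΔT/Q' = |327 − 28.2|/559 = 0.5345 m·K/W
Known resistances:
  R'_copper = ln(0.0944/0.0889)/(2πk) = 0.06003/(2π·346) = 2.761×10^-5 m·K/W
R_diatomaceous earth = ΣR − ΣR_known = 0.5345 − 2.761×10^-5 = 0.5345 m·K/W
ln(r₂/r₁)/(2πk) = 0.5345 ⇒ k = 0.3353/(2π·0.5345) = 0.0998 W/m·K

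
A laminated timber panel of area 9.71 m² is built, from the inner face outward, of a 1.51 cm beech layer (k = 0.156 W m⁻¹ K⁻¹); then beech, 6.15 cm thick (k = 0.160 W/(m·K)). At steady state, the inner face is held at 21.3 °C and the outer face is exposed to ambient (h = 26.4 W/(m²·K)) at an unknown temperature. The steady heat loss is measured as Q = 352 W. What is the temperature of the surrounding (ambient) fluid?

T_out = 2.48 °C

Sum the resistances:
  R_beech = L/(kA) = 0.0151/(0.156·9.71) = 0.009969 K/W
  R_beech = L/(kA) = 0.0615/(0.160·9.71) = 0.03959 K/W
  R_conv,out = 1/(hA) = 1/(26.4·9.71) = 0.003901 K/W
ΣR = 0.05346 K/W
ΔT = Q·ΣR = 352 × 0.05346 = 18.82 K
Heat flows outward, so T_out = T_in − ΔT = 21.3 − 18.82 = 2.48 °C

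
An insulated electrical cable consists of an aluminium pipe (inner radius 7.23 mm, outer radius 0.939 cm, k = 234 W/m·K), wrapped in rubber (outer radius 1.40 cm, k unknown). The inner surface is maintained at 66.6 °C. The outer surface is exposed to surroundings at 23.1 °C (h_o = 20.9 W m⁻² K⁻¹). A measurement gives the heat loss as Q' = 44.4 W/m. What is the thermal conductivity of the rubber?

k = 0.146 W/m·K

ΣR = ΔT/Q' = |66.6 − 23.1|/44.4 = 0.9797 m·K/W
Known resistances:
  R'_aluminium = ln(0.00939/0.00723)/(2πk) = 0.2614/(2π·234) = 1.778×10^-4 m·K/W
  R'_conv,out = 1/(2πr h) = 1/(2π·0.0140·20.9) = 0.5439 m·K/W
R_rubber = ΣR − ΣR_known = 0.9797 − 0.5441 = 0.4356 m·K/W
ln(r₂/r₁)/(2πk) = 0.4356 ⇒ k = 0.3994/(2π·0.4356) = 0.146 W/m·K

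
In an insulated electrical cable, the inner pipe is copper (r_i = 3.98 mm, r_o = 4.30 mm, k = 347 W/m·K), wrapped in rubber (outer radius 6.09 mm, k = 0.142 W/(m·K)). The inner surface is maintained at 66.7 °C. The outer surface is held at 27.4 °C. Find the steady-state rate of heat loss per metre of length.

Treat each layer as a resistance in series:
  R'_copper = ln(0.00430/0.00398)/(2πk) = 0.07733/(2π·347) = 3.547×10^-5 m·K/W
  R'_rubber = ln(0.00609/0.00430)/(2πk) = 0.3480/(2π·0.142) = 0.3901 m·K/W
ΣR = 3.547×10^-5 + 0.3901 = 0.3901 m·K/W
Q' = ΔT/ΣR = (66.7 °C − 27.4 °C)/0.3901 = 101 W/m

Q' = 101 W/m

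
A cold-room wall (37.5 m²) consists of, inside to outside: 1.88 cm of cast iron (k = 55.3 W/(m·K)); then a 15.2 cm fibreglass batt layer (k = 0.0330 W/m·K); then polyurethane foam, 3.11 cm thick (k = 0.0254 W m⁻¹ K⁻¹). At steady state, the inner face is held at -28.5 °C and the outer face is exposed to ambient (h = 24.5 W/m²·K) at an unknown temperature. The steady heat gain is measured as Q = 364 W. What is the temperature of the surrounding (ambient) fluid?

T_out = 28.5 °C

Series resistances:
  R_cast iron = L/(kA) = 0.0188/(55.3·37.5) = 9.066×10^-6 K/W
  R_fibreglass batt = L/(kA) = 0.152/(0.0330·37.5) = 0.1228 K/W
  R_polyurethane foam = L/(kA) = 0.0311/(0.0254·37.5) = 0.03265 K/W
  R_conv,out = 1/(hA) = 1/(24.5·37.5) = 0.001088 K/W
ΣR = 0.1566 K/W
ΔT = Q·ΣR = 364 × 0.1566 = 57.00 K
Heat flows inward, so T_out = T_in + ΔT = -28.5 + 57.00 = 28.5 °C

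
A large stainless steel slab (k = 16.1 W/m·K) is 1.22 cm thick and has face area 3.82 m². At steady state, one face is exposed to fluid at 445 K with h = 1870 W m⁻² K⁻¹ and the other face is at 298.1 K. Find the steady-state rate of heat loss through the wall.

Q = 4.34×10^5 W

Series thermal resistances, inner to outer:
  R_conv,in = 1/(hA) = 1/(1870·3.82) = 1.400×10^-4 K/W
  R_stainless steel = L/(kA) = 0.0122/(16.1·3.82) = 1.984×10^-4 K/W
ΣR = 1.400×10^-4 + 1.984×10^-4 = 3.384×10^-4 K/W
Q = ΔT/ΣR = (445 K − 298.1 K)/3.384×10^-4 = 4.34×10^5 W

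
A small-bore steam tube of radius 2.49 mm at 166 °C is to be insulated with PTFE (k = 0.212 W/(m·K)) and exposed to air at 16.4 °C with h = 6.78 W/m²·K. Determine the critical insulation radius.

For a cylinder, r_cr = k_ins/h = 0.212/6.78 = 0.0313 m = 3.13 cm

r_cr = 3.13 cm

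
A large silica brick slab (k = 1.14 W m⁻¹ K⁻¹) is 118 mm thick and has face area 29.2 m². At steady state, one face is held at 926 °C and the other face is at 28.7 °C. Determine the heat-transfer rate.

Q = kA·ΔT/L = 1.14 × 29.2 × |926 °C − 28.7 °C| / 0.118 = 2.53×10^5 W

Q = 253 kW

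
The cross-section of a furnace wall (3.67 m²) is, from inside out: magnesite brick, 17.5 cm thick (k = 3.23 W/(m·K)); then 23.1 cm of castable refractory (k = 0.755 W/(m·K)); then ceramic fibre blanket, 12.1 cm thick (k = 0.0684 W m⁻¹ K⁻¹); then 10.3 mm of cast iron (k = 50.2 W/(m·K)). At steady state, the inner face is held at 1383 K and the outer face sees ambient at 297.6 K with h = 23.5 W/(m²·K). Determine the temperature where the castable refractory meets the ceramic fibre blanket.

Series thermal resistances, inner to outer:
  R_magnesite brick = L/(kA) = 0.175/(3.23·3.67) = 0.01476 K/W
  R_castable refractory = L/(kA) = 0.231/(0.755·3.67) = 0.08337 K/W
  R_ceramic fibre blanket = L/(kA) = 0.121/(0.0684·3.67) = 0.4820 K/W
  R_cast iron = L/(kA) = 0.0103/(50.2·3.67) = 5.591×10^-5 K/W
  R_conv,out = 1/(hA) = 1/(23.5·3.67) = 0.01159 K/W
ΣR = 0.01476 + 0.08337 + 0.4820 + 5.591×10^-5 + 0.01159 = 0.5918 K/W
Q = ΔT/ΣR = (1383 K − 297.6 K)/0.5918 = 1834 W
From the inner boundary to the castable refractory/ceramic fibre blanket interface, ΣR_partial = 0.09813 K/W.
T_interface = T_in − Q·ΣR_partial = 1383 K − (1834)(0.09813) = 1203 K

T = 1203 K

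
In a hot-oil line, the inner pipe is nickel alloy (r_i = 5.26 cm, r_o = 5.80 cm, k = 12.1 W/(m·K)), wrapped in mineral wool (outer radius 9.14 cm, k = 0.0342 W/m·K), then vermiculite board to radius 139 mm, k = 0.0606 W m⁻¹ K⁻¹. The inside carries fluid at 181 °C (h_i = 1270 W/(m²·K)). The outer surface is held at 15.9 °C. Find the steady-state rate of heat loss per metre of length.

Series thermal resistances, inner to outer:
  R'_conv,in = 1/(2πr h) = 1/(2π·0.0526·1270) = 0.002382 m·K/W
  R'_nickel alloy = ln(0.0580/0.0526)/(2πk) = 0.09773/(2π·12.1) = 0.001285 m·K/W
  R'_mineral wool = ln(0.0914/0.0580)/(2πk) = 0.4548/(2π·0.0342) = 2.116 m·K/W
  R'_vermiculite board = ln(0.139/0.0914)/(2πk) = 0.4192/(2π·0.0606) = 1.101 m·K/W
ΣR = 0.002382 + 0.001285 + 2.116 + 1.101 = 3.221 m·K/W
Q' = ΔT/ΣR = (181 °C − 15.9 °C)/3.221 = 51.3 W/m

Q' = 51.3 W/m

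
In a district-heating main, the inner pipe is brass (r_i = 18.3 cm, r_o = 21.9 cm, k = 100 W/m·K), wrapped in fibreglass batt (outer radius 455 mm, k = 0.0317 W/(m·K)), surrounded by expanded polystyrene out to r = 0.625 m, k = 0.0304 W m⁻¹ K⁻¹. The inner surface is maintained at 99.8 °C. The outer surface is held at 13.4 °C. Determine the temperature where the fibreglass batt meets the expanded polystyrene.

T = 40.3 °C

Series thermal resistances, inner to outer:
  R'_brass = ln(0.219/0.183)/(2πk) = 0.1796/(2π·100) = 2.858×10^-4 m·K/W
  R'_fibreglass batt = ln(0.455/0.219)/(2πk) = 0.7312/(2π·0.0317) = 3.671 m·K/W
  R'_expanded polystyrene = ln(0.625/0.455)/(2πk) = 0.3175/(2π·0.0304) = 1.662 m·K/W
ΣR = 2.858×10^-4 + 3.671 + 1.662 = 5.333 m·K/W
Q' = ΔT/ΣR = (99.8 °C − 13.4 °C)/5.333 = 16.20 W/m
From the inner boundary to the fibreglass batt/expanded polystyrene interface, ΣR_partial = 3.671 m·K/W.
T_interface = T_in − Q'·ΣR_partial = 99.8 °C − (16.20)(3.671) = 40.3 °C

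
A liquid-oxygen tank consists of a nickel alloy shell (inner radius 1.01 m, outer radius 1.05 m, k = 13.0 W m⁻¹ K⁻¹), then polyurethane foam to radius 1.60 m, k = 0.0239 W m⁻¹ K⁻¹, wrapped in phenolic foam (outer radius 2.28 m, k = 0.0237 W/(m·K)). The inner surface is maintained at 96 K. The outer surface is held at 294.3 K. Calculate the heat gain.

Q = 116 W

Resistance network (inner→outer):
  R_nickel alloy = (1/1.01 − 1/1.05)/(4πk) = 0.03772/(4π·13.0) = 2.309×10^-4 K/W
  R_polyurethane foam = (1/1.05 − 1/1.60)/(4πk) = 0.3274/(4π·0.0239) = 1.090 K/W
  R_phenolic foam = (1/1.60 − 1/2.28)/(4πk) = 0.1864/(4π·0.0237) = 0.6259 K/W
ΣR = 2.309×10^-4 + 1.090 + 0.6259 = 1.716 K/W
Q = ΔT/ΣR = (96 K − 294.3 K)/1.716 = -116 W
(Negative Q ⇒ heat flows inward; heat gain = 116 W.)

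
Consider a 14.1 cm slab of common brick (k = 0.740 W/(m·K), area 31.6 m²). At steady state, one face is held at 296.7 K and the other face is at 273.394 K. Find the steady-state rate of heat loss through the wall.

Q = kA·ΔT/L = 0.740 × 31.6 × |296.7 K − 273.394 K| / 0.141 = 3870 W

Q = 3.87 kW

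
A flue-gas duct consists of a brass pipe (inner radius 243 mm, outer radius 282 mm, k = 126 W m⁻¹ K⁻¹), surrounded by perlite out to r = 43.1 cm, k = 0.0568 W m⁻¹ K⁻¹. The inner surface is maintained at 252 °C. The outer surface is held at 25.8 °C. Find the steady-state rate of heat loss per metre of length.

Q' = 190 W/m

Resistance network (inner→outer):
  R'_brass = ln(0.282/0.243)/(2πk) = 0.1488/(2π·126) = 1.880×10^-4 m·K/W
  R'_perlite = ln(0.431/0.282)/(2πk) = 0.4242/(2π·0.0568) = 1.189 m·K/W
ΣR = 1.880×10^-4 + 1.189 = 1.189 m·K/W
Q' = ΔT/ΣR = (252 °C − 25.8 °C)/1.189 = 190 W/m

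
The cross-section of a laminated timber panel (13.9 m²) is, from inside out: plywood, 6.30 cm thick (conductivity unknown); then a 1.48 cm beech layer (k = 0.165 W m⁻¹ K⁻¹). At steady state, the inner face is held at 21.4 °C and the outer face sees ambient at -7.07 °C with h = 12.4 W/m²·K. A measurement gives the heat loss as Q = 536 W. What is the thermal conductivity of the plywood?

ΣR = ΔT/Q = |21.4 − -7.07|/536 = 0.05312 K/W
Known resistances:
  R_beech = L/(kA) = 0.0148/(0.165·13.9) = 0.006453 K/W
  R_conv,out = 1/(hA) = 1/(12.4·13.9) = 0.005802 K/W
R_plywood = ΣR − ΣR_known = 0.05312 − 0.01226 = 0.04086 K/W
L/(kA) = 0.04086 ⇒ k = 0.0630/(0.04086·13.9) = 0.111 W/m·K

k = 0.111 W/m·K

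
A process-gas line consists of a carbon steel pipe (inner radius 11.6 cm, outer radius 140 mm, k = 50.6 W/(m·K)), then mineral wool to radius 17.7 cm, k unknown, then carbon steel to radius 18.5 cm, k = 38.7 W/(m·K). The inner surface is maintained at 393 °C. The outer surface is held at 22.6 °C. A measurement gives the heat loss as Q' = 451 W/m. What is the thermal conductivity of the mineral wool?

k = 0.0455 W/m·K

ΣR = ΔT/Q' = |393 − 22.6|/451 = 0.8213 m·K/W
Known resistances:
  R'_carbon steel = ln(0.140/0.116)/(2πk) = 0.1881/(2π·50.6) = 5.915×10^-4 m·K/W
  R'_carbon steel = ln(0.185/0.177)/(2πk) = 0.04421/(2π·38.7) = 1.818×10^-4 m·K/W
R_mineral wool = ΣR − ΣR_known = 0.8213 − 7.733×10^-4 = 0.8205 m·K/W
ln(r₂/r₁)/(2πk) = 0.8205 ⇒ k = 0.2345/(2π·0.8205) = 0.0455 W/m·K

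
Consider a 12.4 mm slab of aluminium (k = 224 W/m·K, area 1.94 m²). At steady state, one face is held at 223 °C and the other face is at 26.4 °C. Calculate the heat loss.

Q = 6890 kW

Q = kA·ΔT/L = 224 × 1.94 × |223 °C − 26.4 °C| / 0.0124 = 6.89×10^6 W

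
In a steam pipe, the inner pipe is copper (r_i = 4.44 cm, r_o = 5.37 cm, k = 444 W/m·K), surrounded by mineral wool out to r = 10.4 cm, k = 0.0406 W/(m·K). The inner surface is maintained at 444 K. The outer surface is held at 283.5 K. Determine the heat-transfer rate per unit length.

Q' = 61.9 W/m

Treat each layer as a resistance in series:
  R'_copper = ln(0.0537/0.0444)/(2πk) = 0.1902/(2π·444) = 6.817×10^-5 m·K/W
  R'_mineral wool = ln(0.104/0.0537)/(2πk) = 0.6610/(2π·0.0406) = 2.591 m·K/W
ΣR = 6.817×10^-5 + 2.591 = 2.591 m·K/W
Q' = ΔT/ΣR = (444 K − 283.5 K)/2.591 = 61.9 W/m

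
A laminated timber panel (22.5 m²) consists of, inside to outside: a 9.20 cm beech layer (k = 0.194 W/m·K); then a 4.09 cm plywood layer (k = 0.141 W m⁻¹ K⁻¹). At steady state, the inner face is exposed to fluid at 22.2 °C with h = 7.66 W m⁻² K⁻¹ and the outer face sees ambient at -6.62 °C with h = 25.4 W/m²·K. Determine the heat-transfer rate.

Series thermal resistances, inner to outer:
  R_conv,in = 1/(hA) = 1/(7.66·22.5) = 0.005802 K/W
  R_beech = L/(kA) = 0.0920/(0.194·22.5) = 0.02108 K/W
  R_plywood = L/(kA) = 0.0409/(0.141·22.5) = 0.01289 K/W
  R_conv,out = 1/(hA) = 1/(25.4·22.5) = 0.001750 K/W
ΣR = 0.005802 + 0.02108 + 0.01289 + 0.001750 = 0.04152 K/W
Q = ΔT/ΣR = (22.2 °C − -6.62 °C)/0.04152 = 694 W

Q = 694 W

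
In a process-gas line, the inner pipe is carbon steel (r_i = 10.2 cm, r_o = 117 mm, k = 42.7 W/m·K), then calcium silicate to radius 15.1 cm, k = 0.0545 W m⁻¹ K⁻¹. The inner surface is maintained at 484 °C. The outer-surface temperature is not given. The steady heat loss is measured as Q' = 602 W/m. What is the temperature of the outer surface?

Series resistances:
  R'_carbon steel = ln(0.117/0.102)/(2πk) = 0.1372/(2π·42.7) = 5.114×10^-4 m·K/W
  R'_calcium silicate = ln(0.151/0.117)/(2πk) = 0.2551/(2π·0.0545) = 0.7450 m·K/W
ΣR = 0.7455 m·K/W
ΔT = Q'·ΣR = 602 × 0.7455 = 448.8 K
Heat flows outward, so T_out = T_in − ΔT = 484 − 448.8 = 35.2 °C

T_out = 35.2 °C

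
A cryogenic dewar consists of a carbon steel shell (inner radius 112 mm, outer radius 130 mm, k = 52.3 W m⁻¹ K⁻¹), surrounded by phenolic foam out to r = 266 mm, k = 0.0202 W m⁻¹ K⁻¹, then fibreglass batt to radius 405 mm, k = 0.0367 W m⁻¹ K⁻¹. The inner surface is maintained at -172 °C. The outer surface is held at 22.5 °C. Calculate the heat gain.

Resistance network (inner→outer):
  R_carbon steel = (1/0.112 − 1/0.130)/(4πk) = 1.236/(4π·52.3) = 0.001881 K/W
  R_phenolic foam = (1/0.130 − 1/0.266)/(4πk) = 3.933/(4π·0.0202) = 15.49 K/W
  R_fibreglass batt = (1/0.266 − 1/0.405)/(4πk) = 1.290/(4π·0.0367) = 2.798 K/W
ΣR = 0.001881 + 15.49 + 2.798 = 18.29 K/W
Q = ΔT/ΣR = (-172 °C − 22.5 °C)/18.29 = -10.6 W
(Negative Q ⇒ heat flows inward; heat gain = 10.6 W.)

Q = 10.6 W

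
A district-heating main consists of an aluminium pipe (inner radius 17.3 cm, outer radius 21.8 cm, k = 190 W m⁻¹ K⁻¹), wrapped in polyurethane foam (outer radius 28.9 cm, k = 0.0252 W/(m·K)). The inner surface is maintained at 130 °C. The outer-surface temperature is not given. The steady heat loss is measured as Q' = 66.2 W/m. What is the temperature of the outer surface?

T_out = 12.1 °C

Series resistances:
  R'_aluminium = ln(0.218/0.173)/(2πk) = 0.2312/(2π·190) = 1.937×10^-4 m·K/W
  R'_polyurethane foam = ln(0.289/0.218)/(2πk) = 0.2819/(2π·0.0252) = 1.781 m·K/W
ΣR = 1.781 m·K/W
ΔT = Q'·ΣR = 66.2 × 1.781 = 117.9 K
Heat flows outward, so T_out = T_in − ΔT = 130 − 117.9 = 12.1 °C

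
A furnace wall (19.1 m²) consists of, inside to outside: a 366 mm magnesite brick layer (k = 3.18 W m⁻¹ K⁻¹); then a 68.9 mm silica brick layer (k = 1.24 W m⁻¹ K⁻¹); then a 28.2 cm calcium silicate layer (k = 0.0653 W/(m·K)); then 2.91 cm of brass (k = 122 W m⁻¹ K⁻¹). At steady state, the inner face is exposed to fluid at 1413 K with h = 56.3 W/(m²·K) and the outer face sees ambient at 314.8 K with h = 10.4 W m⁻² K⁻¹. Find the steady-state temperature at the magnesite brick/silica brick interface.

Series thermal resistances, inner to outer:
  R_conv,in = 1/(hA) = 1/(56.3·19.1) = 9.299×10^-4 K/W
  R_magnesite brick = L/(kA) = 0.366/(3.18·19.1) = 0.006026 K/W
  R_silica brick = L/(kA) = 0.0689/(1.24·19.1) = 0.002909 K/W
  R_calcium silicate = L/(kA) = 0.282/(0.0653·19.1) = 0.2261 K/W
  R_brass = L/(kA) = 0.0291/(122·19.1) = 1.249×10^-5 K/W
  R_conv,out = 1/(hA) = 1/(10.4·19.1) = 0.005034 K/W
ΣR = 9.299×10^-4 + 0.006026 + 0.002909 + 0.2261 + 1.249×10^-5 + 0.005034 = 0.2410 K/W
Q = ΔT/ΣR = (1413 K − 314.8 K)/0.2410 = 4557 W
From the inner boundary to the magnesite brick/silica brick interface, ΣR_partial = 0.006956 K/W.
T_interface = T_in − Q·ΣR_partial = 1413 K − (4557)(0.006956) = 1381 K

T = 1381 K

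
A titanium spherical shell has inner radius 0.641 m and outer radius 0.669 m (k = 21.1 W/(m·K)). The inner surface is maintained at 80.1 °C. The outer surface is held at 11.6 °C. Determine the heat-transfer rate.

Q = 4πk·ΔT/(1/r₁ − 1/r₂) = 4π × 21.1 × 68.5 / (1/0.641 − 1/0.669) = 2.78×10^5 W

Q = 278 kW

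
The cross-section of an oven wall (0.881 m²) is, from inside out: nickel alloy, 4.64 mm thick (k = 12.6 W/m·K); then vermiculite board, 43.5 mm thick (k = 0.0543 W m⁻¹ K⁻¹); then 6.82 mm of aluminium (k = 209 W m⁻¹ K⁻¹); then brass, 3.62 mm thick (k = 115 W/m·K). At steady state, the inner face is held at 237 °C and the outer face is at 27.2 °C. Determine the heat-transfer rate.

Resistance network (inner→outer):
  R_nickel alloy = L/(kA) = 0.00464/(12.6·0.881) = 4.180×10^-4 K/W
  R_vermiculite board = L/(kA) = 0.0435/(0.0543·0.881) = 0.9093 K/W
  R_aluminium = L/(kA) = 0.00682/(209·0.881) = 3.704×10^-5 K/W
  R_brass = L/(kA) = 0.00362/(115·0.881) = 3.573×10^-5 K/W
ΣR = 4.180×10^-4 + 0.9093 + 3.704×10^-5 + 3.573×10^-5 = 0.9098 K/W
Q = ΔT/ΣR = (237 °C − 27.2 °C)/0.9098 = 231 W

Q = 231 W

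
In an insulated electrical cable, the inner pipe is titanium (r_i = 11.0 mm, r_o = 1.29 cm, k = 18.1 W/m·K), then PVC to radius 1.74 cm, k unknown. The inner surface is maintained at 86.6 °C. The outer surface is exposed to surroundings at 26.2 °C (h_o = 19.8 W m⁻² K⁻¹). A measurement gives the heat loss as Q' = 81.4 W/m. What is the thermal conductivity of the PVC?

k = 0.171 W/m·K

ΣR = ΔT/Q' = |86.6 − 26.2|/81.4 = 0.7420 m·K/W
Known resistances:
  R'_titanium = ln(0.0129/0.0110)/(2πk) = 0.1593/(2π·18.1) = 0.001401 m·K/W
  R'_conv,out = 1/(2πr h) = 1/(2π·0.0174·19.8) = 0.4620 m·K/W
R_PVC = ΣR − ΣR_known = 0.7420 − 0.4634 = 0.2786 m·K/W
ln(r₂/r₁)/(2πk) = 0.2786 ⇒ k = 0.2992/(2π·0.2786) = 0.171 W/m·K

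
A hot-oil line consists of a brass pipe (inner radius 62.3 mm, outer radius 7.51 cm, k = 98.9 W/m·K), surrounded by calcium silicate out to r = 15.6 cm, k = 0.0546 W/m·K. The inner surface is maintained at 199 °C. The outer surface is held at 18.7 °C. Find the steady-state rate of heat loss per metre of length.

Resistance network (inner→outer):
  R'_brass = ln(0.0751/0.0623)/(2πk) = 0.1869/(2π·98.9) = 3.007×10^-4 m·K/W
  R'_calcium silicate = ln(0.156/0.0751)/(2πk) = 0.7310/(2π·0.0546) = 2.131 m·K/W
ΣR = 3.007×10^-4 + 2.131 = 2.131 m·K/W
Q' = ΔT/ΣR = (199 °C − 18.7 °C)/2.131 = 84.6 W/m

Q' = 84.6 W/m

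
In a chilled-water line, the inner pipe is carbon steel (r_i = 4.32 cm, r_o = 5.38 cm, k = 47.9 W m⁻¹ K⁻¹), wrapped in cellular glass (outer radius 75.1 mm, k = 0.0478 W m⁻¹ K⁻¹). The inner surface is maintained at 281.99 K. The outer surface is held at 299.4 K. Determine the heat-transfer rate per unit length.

Treat each layer as a resistance in series:
  R'_carbon steel = ln(0.0538/0.0432)/(2πk) = 0.2194/(2π·47.9) = 7.291×10^-4 m·K/W
  R'_cellular glass = ln(0.0751/0.0538)/(2πk) = 0.3335/(2π·0.0478) = 1.111 m·K/W
ΣR = 7.291×10^-4 + 1.111 = 1.112 m·K/W
Q' = ΔT/ΣR = (281.99 K − 299.4 K)/1.112 = -15.7 W/m
(Negative Q' ⇒ heat flows inward; heat gain = 15.7 W/m.)

Q' = 15.7 W/m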